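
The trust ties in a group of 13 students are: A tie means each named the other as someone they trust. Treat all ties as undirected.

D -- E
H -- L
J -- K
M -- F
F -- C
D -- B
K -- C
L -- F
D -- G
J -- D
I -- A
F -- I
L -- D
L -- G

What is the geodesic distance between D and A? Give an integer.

One shortest route is D – L – F – I – A, which uses 4 edges, and at distance 3 from D we only reach {C, I, M}, which does not include A. So d(D,A) = 4.

4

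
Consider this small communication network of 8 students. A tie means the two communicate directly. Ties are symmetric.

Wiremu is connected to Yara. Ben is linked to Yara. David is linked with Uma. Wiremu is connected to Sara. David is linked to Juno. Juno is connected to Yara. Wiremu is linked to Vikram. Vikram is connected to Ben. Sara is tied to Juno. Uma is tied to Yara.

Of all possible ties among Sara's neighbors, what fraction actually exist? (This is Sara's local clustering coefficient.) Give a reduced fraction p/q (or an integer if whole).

Sara's neighbors: Juno and Wiremu (k = 2).
Possible neighbor pairs: C(2,2) = 1. Edges among them: none → e = 0.
Clustering(Sara) = 0/1.

0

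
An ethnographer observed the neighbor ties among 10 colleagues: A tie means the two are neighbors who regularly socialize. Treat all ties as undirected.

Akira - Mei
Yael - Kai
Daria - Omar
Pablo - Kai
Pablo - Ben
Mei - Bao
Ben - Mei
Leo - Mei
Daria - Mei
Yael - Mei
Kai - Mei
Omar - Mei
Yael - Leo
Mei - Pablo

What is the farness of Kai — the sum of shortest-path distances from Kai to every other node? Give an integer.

15

Distances from Kai: Akira:2, Bao:2, Ben:2, Daria:2, Leo:2, Mei:1, Omar:2, Pablo:1, Yael:1.
Sum = 2 + 2 + 2 + 2 + 2 + 1 + 2 + 1 + 1 = 15.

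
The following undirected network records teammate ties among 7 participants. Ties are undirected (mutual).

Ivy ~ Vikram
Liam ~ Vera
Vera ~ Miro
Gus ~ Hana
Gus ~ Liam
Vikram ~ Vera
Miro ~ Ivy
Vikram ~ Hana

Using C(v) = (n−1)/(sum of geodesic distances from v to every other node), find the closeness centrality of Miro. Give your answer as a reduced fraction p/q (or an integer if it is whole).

1/2

Distances from Miro: Gus:3, Hana:3, Ivy:1, Liam:2, Vera:1, Vikram:2. Sum = 12.
n = 7, so closeness = 6/12 = 1/2.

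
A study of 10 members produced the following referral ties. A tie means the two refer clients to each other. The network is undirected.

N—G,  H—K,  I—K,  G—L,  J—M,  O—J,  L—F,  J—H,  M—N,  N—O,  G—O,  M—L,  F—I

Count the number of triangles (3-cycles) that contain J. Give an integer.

J's neighbors are H, M, and O, but none of them are tied to each other, so no triangle contains J.

0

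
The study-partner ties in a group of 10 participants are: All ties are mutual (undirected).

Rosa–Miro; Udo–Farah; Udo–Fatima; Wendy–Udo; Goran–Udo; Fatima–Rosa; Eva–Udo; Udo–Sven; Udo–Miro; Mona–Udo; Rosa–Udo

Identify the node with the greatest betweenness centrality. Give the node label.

Unnormalized betweenness of each node: Eva:0, Farah:0, Fatima:0, Goran:0, Miro:0, Mona:0, Rosa:1/2, Sven:0, Udo:67/2, Wendy:0.
Udo has the largest value, 67/2, making it the main broker — the node through which the most shortest paths run.

Udo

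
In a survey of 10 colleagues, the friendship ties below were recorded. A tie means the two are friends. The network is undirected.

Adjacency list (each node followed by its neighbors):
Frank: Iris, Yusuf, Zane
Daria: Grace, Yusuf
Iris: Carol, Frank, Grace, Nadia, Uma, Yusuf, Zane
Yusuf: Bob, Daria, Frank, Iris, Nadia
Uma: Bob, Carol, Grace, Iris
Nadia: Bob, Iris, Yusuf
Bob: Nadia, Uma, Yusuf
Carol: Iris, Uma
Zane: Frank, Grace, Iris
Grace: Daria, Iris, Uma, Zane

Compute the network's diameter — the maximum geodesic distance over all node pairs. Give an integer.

3

Eccentricity of each node (its greatest distance to any other): Bob:3, Carol:3, Daria:3, Frank:2, Grace:2, Iris:2, Nadia:2, Uma:2, Yusuf:2, Zane:3.
The maximum eccentricity is 3, realized for instance by the pair Bob–Zane via Bob – Yusuf – Iris – Zane. So the diameter is 3.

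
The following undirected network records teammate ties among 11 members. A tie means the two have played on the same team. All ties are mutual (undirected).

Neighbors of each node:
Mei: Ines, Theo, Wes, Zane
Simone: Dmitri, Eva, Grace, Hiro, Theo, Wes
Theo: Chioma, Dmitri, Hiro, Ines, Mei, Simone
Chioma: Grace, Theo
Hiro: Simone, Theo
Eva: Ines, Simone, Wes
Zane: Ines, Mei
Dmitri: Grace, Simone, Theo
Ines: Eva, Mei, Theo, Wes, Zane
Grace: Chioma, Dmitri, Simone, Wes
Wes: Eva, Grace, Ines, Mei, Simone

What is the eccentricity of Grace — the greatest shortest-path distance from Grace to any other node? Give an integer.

Distances from Grace: Chioma:1, Dmitri:1, Eva:2, Hiro:2, Ines:2, Mei:2, Simone:1, Theo:2, Wes:1, Zane:3.
The largest is 3 (to Zane), so the eccentricity of Grace is 3.

3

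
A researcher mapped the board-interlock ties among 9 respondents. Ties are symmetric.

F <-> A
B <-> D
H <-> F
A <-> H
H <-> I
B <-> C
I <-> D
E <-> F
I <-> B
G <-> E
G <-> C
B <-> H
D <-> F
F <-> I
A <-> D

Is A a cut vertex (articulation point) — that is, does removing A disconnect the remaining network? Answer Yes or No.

Even without A, every remaining node can still reach every other (the residual graph is connected), so A is not a cut vertex.

No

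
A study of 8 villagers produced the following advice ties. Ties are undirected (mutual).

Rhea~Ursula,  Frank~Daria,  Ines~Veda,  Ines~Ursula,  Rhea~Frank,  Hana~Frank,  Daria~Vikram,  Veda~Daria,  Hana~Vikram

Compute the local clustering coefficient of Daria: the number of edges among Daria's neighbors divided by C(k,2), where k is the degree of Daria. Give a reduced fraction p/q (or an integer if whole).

0

Daria's neighbors: Frank, Veda, and Vikram (k = 3).
Possible neighbor pairs: C(3,2) = 3. Edges among them: none → e = 0.
Clustering(Daria) = 0/3 = 0.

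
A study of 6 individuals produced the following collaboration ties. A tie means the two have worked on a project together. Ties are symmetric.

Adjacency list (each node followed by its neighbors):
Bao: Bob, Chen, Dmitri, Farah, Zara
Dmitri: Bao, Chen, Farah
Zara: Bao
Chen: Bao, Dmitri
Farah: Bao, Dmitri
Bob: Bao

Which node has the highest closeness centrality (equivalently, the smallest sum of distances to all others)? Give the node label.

Farness (sum of distances to all others) for each node — Bao:5, Bob:9, Chen:8, Dmitri:7, Farah:8, Zara:9.
The smallest farness is 5, for Bao, so Bao has the highest closeness.

Bao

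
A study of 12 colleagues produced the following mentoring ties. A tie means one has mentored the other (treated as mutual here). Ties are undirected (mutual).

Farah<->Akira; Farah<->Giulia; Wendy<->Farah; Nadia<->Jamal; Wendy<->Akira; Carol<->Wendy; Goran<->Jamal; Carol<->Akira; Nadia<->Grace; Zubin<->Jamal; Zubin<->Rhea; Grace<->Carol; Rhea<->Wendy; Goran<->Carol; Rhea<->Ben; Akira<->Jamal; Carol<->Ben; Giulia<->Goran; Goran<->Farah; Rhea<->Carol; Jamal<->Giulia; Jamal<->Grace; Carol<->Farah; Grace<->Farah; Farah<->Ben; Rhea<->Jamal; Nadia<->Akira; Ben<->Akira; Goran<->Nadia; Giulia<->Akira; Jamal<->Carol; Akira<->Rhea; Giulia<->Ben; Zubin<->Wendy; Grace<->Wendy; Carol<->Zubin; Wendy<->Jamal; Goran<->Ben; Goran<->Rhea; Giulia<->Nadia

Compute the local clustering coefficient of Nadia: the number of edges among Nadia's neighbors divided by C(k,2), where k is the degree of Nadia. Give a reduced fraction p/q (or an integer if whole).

3/5

Nadia's neighbors: Akira, Giulia, Goran, Grace, and Jamal (k = 5).
Possible neighbor pairs: C(5,2) = 10. Edges among them: Akira–Giulia, Akira–Jamal, Giulia–Goran, Giulia–Jamal, Goran–Jamal, Grace–Jamal → e = 6.
Clustering(Nadia) = 6/10 = 3/5.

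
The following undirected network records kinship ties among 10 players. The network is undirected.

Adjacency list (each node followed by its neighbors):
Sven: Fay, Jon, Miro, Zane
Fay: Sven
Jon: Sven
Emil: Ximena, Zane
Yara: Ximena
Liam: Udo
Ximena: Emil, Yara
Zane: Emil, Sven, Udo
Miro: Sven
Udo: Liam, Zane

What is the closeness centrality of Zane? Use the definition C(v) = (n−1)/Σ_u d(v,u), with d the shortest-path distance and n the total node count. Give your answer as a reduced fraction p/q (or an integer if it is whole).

9/16

Distances from Zane: Emil:1, Fay:2, Jon:2, Liam:2, Miro:2, Sven:1, Udo:1, Ximena:2, Yara:3. Sum = 16.
n = 10, so closeness = 9/16.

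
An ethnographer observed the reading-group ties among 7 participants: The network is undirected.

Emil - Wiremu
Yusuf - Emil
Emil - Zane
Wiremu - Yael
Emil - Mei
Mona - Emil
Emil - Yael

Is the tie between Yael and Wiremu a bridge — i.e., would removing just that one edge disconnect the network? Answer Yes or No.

Even without that edge, Yael still reaches Wiremu via Yael – Emil – Wiremu, so the network stays connected. Not a bridge.

No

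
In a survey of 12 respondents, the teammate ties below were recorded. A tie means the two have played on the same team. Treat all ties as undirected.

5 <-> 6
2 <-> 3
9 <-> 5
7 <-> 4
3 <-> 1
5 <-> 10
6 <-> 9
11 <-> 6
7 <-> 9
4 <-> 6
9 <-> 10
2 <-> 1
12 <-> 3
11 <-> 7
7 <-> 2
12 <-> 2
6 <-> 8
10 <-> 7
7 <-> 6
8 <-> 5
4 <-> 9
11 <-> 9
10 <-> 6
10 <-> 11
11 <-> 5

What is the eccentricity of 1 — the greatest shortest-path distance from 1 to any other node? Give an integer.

4

Distances from 1: 2:1, 3:1, 4:3, 5:4, 6:3, 7:2, 8:4, 9:3, 10:3, 11:3, 12:2.
The largest is 4 (to 5 and 8), so the eccentricity of 1 is 4.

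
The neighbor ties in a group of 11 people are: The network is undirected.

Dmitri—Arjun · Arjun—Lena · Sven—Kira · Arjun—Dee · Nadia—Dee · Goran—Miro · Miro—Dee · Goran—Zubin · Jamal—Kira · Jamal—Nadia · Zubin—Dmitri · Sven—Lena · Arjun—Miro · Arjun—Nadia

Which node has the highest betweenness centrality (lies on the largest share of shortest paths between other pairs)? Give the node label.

Unnormalized betweenness of each node: Arjun:143/6, Dee:8/3, Dmitri:13/2, Goran:3/2, Jamal:16/3, Kira:2, Lena:26/3, Miro:15/2, Nadia:31/3, Sven:11/3, Zubin:1.
Arjun has the largest value, 143/6, making it the main broker — the node through which the most shortest paths run.

Arjun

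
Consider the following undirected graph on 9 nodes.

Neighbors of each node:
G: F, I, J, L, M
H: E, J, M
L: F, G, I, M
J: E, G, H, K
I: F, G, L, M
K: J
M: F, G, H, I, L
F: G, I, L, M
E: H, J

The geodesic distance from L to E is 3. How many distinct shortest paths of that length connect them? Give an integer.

The shortest distance is 3. The length-3 paths are: L–M–H–E; L–G–J–E.
That gives 2 distinct shortest paths.

2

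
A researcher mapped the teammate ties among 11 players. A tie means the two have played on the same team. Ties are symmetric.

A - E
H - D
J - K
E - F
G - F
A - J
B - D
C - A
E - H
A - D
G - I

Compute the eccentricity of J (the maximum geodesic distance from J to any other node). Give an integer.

Distances from J: A:1, B:3, C:2, D:2, E:2, F:3, G:4, H:3, I:5, K:1.
The largest is 5 (to I), so the eccentricity of J is 5.

5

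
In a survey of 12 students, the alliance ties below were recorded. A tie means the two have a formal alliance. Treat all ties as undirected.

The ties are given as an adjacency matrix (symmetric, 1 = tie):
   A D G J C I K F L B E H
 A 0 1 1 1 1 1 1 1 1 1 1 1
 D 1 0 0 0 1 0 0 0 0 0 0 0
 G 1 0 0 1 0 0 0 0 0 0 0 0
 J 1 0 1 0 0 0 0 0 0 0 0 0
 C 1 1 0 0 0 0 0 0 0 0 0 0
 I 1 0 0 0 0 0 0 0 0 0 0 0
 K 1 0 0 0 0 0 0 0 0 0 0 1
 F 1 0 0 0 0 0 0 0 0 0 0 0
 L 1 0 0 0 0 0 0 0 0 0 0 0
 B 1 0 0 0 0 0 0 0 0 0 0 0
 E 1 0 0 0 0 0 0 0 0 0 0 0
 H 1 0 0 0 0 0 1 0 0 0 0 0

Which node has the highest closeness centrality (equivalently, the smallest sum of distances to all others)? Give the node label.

Farness (sum of distances to all others) for each node — A:11, B:21, C:20, D:20, E:21, F:21, G:20, H:20, I:21, J:20, K:20, L:21.
The smallest farness is 11, for A, so A has the highest closeness.

A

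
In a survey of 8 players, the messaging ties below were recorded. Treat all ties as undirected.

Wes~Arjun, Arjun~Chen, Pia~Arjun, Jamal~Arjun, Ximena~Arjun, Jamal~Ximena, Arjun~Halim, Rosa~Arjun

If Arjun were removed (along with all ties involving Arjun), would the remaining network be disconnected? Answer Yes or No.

Yes

Removing Arjun leaves {Halim} with no path to {Pia}, so the network splits into 6 components. Arjun is a cut vertex.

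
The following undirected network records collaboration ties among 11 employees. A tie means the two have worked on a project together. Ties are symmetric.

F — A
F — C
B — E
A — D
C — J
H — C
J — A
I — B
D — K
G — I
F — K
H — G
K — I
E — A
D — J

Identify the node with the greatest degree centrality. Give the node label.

Degrees — A:4, B:2, C:3, D:3, E:2, F:3, G:2, H:2, I:3, J:3, K:3.
The maximum is 4, attained only by A.

A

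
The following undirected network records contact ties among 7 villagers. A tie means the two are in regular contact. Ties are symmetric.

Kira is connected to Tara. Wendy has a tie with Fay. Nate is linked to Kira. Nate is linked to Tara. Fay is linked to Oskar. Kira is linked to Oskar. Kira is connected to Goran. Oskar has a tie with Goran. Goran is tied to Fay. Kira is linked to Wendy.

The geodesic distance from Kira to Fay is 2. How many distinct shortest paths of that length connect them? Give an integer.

3

The shortest distance is 2. The length-2 paths are: Kira–Goran–Fay; Kira–Oskar–Fay; Kira–Wendy–Fay.
That gives 3 distinct shortest paths.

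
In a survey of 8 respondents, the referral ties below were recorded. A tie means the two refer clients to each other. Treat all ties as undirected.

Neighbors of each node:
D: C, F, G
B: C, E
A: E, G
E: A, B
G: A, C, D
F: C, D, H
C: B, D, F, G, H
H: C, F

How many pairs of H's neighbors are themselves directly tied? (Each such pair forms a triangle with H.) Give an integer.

1

H's neighbors: C and F.
Neighbor pairs that are themselves tied: H–C–F. Each forms one triangle with H, for 1 in total.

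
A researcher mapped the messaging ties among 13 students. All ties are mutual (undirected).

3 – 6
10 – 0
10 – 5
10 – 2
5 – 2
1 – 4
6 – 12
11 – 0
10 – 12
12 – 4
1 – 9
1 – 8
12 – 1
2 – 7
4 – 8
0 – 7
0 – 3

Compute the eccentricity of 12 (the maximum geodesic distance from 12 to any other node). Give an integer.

3

Distances from 12: 0:2, 1:1, 2:2, 3:2, 4:1, 5:2, 6:1, 7:3, 8:2, 9:2, 10:1, 11:3.
The largest is 3 (to 7 and 11), so the eccentricity of 12 is 3.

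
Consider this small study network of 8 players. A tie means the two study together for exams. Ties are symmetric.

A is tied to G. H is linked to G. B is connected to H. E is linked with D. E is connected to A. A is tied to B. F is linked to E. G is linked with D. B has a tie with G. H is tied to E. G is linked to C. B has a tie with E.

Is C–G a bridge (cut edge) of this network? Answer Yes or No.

Yes

Without the C–G edge there is no alternate route between C and G, so the network disconnects. It is a bridge.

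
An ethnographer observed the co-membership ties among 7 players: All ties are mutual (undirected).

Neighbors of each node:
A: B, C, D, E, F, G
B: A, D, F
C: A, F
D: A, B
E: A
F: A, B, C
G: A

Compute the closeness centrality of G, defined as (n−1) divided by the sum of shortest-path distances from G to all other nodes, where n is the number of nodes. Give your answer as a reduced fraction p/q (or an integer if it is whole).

Distances from G: A:1, B:2, C:2, D:2, E:2, F:2. Sum = 11.
n = 7, so closeness = 6/11.

6/11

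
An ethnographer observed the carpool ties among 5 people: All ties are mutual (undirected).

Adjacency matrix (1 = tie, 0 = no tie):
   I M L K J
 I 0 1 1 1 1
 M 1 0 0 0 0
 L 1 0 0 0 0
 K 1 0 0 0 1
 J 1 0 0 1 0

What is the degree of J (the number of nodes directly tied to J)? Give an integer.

2

J is directly tied to I and K. That is 2 neighbors, so the degree of J is 2.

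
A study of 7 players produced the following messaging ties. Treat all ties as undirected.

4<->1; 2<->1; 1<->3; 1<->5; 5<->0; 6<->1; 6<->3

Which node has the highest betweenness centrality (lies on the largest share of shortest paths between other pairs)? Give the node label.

1

Unnormalized betweenness of each node: 0:0, 1:13, 2:0, 3:0, 4:0, 5:5, 6:0.
1 has the largest value, 13, making it the main broker — the node through which the most shortest paths run.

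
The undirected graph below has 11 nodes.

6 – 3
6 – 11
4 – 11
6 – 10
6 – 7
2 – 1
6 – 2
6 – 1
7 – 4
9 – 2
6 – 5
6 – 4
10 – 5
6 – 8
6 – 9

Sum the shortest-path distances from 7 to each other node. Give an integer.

18

Distances from 7: 1:2, 2:2, 3:2, 4:1, 5:2, 6:1, 8:2, 9:2, 10:2, 11:2.
Sum = 2 + 2 + 2 + 1 + 2 + 1 + 2 + 2 + 2 + 2 = 18.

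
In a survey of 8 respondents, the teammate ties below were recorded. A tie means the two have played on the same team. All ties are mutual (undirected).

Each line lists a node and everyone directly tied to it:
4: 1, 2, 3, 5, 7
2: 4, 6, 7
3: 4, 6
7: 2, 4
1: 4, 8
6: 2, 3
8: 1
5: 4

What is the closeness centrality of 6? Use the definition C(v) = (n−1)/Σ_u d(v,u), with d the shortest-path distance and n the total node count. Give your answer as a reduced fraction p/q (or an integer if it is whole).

7/16

Distances from 6: 1:3, 2:1, 3:1, 4:2, 5:3, 7:2, 8:4. Sum = 16.
n = 8, so closeness = 7/16.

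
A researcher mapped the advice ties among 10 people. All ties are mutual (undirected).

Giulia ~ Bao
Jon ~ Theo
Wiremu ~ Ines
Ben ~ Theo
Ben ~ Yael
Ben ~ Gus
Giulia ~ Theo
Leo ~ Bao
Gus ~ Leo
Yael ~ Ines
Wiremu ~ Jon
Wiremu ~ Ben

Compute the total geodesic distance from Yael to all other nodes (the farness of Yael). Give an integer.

Distances from Yael: Bao:4, Ben:1, Giulia:3, Gus:2, Ines:1, Jon:3, Leo:3, Theo:2, Wiremu:2.
Sum = 4 + 1 + 3 + 2 + 1 + 3 + 3 + 2 + 2 = 21.

21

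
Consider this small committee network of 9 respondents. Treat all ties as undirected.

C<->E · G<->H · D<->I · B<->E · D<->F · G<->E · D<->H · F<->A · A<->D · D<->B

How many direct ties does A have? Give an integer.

A is directly tied to D and F. That is 2 neighbors, so the degree of A is 2.

2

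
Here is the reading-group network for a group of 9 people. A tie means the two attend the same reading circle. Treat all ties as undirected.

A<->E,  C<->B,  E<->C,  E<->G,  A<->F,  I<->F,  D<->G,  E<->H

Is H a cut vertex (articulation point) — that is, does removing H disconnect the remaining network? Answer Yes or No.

Even without H, every remaining node can still reach every other (the residual graph is connected), so H is not a cut vertex.

No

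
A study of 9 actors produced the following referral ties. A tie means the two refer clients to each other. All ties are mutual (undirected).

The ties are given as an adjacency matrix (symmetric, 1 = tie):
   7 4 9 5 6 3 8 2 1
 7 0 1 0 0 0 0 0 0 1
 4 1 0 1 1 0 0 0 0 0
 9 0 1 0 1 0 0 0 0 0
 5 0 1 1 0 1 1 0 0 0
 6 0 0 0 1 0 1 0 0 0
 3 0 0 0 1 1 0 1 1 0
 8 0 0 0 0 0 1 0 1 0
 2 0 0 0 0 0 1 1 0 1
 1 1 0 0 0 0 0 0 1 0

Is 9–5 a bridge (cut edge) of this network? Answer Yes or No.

No

Even without that edge, 9 still reaches 5 via 9 – 4 – 5, so the network stays connected. Not a bridge.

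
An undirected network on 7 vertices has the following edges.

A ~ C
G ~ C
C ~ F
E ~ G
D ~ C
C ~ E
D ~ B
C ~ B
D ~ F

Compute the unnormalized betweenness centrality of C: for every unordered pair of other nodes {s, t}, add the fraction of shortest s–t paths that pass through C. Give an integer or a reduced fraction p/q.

Pairs whose geodesics pass through C — F–E: 1; F–A: 1; F–G: 1; F–B: 1/2; E–A: 1; E–D: 1; E–B: 1; A–G: 1; A–D: 1; A–B: 1; G–D: 1; G–B: 1.
All other pairs contribute 0.
Summing the contributions gives betweenness(C) = 23/2.

23/2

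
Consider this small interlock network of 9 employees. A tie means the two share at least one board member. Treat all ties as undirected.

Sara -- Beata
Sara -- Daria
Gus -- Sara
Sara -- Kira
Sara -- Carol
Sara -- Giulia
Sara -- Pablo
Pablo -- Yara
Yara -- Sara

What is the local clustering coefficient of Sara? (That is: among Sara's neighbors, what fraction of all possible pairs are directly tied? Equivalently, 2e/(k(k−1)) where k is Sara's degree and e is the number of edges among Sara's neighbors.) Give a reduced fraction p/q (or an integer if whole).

1/28

Sara's neighbors: Beata, Carol, Daria, Giulia, Gus, Kira, Pablo, and Yara (k = 8).
Possible neighbor pairs: C(8,2) = 28. Edges among them: Pablo–Yara → e = 1.
Clustering(Sara) = 1/28.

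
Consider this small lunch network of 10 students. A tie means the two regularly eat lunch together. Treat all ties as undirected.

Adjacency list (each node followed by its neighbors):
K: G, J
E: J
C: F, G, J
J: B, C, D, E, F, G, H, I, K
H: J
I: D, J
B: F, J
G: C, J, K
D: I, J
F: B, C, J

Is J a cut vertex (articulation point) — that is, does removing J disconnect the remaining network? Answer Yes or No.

Yes

Removing J leaves {H} with no path to {D and I}, so the network splits into 4 components. J is a cut vertex.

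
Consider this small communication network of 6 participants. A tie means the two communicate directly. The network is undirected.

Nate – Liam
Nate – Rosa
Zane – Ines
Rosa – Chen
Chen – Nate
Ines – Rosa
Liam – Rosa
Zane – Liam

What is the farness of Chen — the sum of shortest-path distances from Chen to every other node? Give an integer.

9

Distances from Chen: Ines:2, Liam:2, Nate:1, Rosa:1, Zane:3.
Sum = 2 + 2 + 1 + 1 + 3 = 9.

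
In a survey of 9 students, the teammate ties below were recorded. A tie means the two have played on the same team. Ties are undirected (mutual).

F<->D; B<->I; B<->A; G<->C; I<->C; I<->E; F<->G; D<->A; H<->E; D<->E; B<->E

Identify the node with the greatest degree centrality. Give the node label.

Degrees — A:2, B:3, C:2, D:3, E:4, F:2, G:2, H:1, I:3.
The maximum is 4, attained only by E.

E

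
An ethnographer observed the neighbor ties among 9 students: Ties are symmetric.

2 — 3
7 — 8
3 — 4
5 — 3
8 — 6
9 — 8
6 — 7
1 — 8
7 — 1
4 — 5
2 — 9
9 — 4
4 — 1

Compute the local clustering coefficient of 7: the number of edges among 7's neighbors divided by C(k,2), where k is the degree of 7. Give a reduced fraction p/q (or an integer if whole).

7's neighbors: 1, 6, and 8 (k = 3).
Possible neighbor pairs: C(3,2) = 3. Edges among them: 1–8, 6–8 → e = 2.
Clustering(7) = 2/3.

2/3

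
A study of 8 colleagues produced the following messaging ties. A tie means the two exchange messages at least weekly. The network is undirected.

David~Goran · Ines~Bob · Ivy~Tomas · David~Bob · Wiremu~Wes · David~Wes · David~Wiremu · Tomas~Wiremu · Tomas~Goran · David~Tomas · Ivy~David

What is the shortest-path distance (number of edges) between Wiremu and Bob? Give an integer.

One shortest route is Wiremu – David – Bob, which uses 2 edges, and Wiremu and Bob are not directly tied, so nothing shorter exists. So d(Wiremu,Bob) = 2.

2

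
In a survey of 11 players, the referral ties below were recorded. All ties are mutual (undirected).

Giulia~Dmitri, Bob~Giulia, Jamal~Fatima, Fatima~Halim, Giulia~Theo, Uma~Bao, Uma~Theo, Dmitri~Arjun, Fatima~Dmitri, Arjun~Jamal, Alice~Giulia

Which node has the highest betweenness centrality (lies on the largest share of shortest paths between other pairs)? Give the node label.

Giulia

Unnormalized betweenness of each node: Alice:0, Arjun:7/2, Bao:0, Bob:0, Dmitri:25, Fatima:25/2, Giulia:32, Halim:0, Jamal:1, Theo:16, Uma:9.
Giulia has the largest value, 32, making it the main broker — the node through which the most shortest paths run.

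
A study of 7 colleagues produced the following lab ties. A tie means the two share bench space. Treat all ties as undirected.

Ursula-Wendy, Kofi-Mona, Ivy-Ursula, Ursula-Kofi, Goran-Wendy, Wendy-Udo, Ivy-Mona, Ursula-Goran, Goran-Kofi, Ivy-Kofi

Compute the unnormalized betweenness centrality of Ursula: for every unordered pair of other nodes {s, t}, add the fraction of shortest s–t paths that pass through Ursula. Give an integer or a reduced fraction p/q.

29/6

Pairs whose geodesics pass through Ursula — Wendy–Kofi: 1/2; Wendy–Mona: 2/3; Wendy–Ivy: 1; Kofi–Udo: 1/2; Mona–Udo: 2/3; Ivy–Udo: 1; Ivy–Goran: 1/2.
All other pairs contribute 0.
Summing the contributions gives betweenness(Ursula) = 29/6.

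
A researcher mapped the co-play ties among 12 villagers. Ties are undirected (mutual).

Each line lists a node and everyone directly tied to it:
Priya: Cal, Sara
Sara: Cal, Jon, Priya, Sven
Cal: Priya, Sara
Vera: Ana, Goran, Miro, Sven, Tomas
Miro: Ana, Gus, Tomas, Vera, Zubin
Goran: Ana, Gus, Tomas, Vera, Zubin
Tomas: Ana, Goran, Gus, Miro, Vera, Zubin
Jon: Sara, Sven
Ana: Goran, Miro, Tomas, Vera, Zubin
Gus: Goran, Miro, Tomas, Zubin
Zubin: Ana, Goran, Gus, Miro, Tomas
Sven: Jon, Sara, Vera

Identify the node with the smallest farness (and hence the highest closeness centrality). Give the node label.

Farness (sum of distances to all others) for each node — Ana:23, Cal:35, Goran:23, Gus:29, Jon:28, Miro:23, Priya:35, Sara:26, Sven:21, Tomas:22, Vera:19, Zubin:28.
The smallest farness is 19, for Vera, so Vera has the highest closeness.

Vera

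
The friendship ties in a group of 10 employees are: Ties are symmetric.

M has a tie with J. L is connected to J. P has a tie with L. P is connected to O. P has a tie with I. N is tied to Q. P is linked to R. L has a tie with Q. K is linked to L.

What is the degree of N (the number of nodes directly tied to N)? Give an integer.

1

N is directly tied to Q. That is 1 neighbor, so the degree of N is 1.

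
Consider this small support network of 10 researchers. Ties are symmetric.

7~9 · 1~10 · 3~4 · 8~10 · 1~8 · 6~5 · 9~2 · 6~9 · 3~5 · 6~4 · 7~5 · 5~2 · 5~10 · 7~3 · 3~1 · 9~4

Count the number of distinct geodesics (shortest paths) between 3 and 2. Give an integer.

The shortest distance is 2, and the only length-2 path is 3–5–2. So there is exactly 1 shortest path.

1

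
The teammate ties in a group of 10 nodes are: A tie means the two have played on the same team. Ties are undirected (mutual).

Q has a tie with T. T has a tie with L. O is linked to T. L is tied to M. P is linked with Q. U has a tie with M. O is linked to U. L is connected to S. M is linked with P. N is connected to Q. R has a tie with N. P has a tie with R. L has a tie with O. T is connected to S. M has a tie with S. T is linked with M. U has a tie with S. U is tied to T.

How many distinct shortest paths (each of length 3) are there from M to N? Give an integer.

3

The shortest distance is 3. The length-3 paths are: M–P–Q–N; M–T–Q–N; M–P–R–N.
That gives 3 distinct shortest paths.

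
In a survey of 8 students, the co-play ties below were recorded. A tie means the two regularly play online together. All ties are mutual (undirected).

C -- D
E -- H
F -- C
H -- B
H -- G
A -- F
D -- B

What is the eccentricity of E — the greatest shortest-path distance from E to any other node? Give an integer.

6

Distances from E: A:6, B:2, C:4, D:3, F:5, G:2, H:1.
The largest is 6 (to A), so the eccentricity of E is 6.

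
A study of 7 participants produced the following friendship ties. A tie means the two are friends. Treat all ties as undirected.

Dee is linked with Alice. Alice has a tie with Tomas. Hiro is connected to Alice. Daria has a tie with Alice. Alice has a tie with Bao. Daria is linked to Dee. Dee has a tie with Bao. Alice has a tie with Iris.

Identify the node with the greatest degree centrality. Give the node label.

Alice

Degrees — Alice:6, Bao:2, Daria:2, Dee:3, Hiro:1, Iris:1, Tomas:1.
The maximum is 6, attained only by Alice.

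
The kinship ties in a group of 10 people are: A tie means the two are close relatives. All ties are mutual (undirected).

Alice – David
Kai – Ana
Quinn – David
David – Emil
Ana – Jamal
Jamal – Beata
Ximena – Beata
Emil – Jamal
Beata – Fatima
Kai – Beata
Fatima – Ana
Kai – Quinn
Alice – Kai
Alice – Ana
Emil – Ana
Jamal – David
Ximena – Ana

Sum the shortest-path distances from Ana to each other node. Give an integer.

12

Distances from Ana: Alice:1, Beata:2, David:2, Emil:1, Fatima:1, Jamal:1, Kai:1, Quinn:2, Ximena:1.
Sum = 1 + 2 + 2 + 1 + 1 + 1 + 1 + 2 + 1 = 12.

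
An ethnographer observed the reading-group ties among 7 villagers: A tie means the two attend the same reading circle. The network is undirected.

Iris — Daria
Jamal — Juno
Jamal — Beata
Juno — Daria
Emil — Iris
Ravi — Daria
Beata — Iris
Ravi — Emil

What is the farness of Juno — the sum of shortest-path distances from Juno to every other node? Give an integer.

Distances from Juno: Beata:2, Daria:1, Emil:3, Iris:2, Jamal:1, Ravi:2.
Sum = 2 + 1 + 3 + 2 + 1 + 2 = 11.

11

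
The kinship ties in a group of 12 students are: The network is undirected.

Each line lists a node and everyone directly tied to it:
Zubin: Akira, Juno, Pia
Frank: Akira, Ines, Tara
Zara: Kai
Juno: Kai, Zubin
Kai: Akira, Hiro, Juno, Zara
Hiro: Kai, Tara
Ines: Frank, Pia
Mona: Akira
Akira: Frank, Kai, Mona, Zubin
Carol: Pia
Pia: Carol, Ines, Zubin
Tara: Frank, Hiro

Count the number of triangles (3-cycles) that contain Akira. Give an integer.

Akira's neighbors are Frank, Kai, Mona, and Zubin, but none of them are tied to each other, so no triangle contains Akira.

0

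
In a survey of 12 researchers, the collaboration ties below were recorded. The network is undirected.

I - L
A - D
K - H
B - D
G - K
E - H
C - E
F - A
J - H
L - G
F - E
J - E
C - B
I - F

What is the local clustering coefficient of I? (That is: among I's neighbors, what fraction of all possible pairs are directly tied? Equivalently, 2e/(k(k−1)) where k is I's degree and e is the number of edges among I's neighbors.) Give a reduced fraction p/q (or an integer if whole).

0

I's neighbors: F and L (k = 2).
Possible neighbor pairs: C(2,2) = 1. Edges among them: none → e = 0.
Clustering(I) = 0/1.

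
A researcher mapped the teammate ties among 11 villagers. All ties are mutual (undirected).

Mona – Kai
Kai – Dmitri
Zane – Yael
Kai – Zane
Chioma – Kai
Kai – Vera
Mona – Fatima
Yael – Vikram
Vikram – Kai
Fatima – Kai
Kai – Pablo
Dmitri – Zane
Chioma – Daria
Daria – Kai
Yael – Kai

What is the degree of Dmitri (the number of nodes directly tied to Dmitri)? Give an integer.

Dmitri is directly tied to Kai and Zane. That is 2 neighbors, so the degree of Dmitri is 2.

2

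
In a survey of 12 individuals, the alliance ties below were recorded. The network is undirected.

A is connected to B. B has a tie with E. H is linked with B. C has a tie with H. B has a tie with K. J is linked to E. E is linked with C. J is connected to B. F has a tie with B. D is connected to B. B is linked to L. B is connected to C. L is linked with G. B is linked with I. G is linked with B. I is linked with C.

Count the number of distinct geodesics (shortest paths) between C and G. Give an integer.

1

The shortest distance is 2, and the only length-2 path is C–B–G. So there is exactly 1 shortest path.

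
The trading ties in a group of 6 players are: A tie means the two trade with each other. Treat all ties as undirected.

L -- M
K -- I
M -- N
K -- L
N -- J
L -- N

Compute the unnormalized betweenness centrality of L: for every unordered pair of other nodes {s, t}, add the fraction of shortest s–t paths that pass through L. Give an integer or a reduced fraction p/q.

6

Pairs whose geodesics pass through L — M–I: 1; M–K: 1; I–J: 1; I–N: 1; J–K: 1; K–N: 1.
All other pairs contribute 0.
Summing the contributions gives betweenness(L) = 6.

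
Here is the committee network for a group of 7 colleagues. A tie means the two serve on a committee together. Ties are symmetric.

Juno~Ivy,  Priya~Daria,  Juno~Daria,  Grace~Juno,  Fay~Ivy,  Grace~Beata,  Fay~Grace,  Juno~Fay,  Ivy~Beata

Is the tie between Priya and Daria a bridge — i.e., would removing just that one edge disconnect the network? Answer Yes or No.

Without the Priya–Daria edge there is no alternate route between Priya and Daria, so the network disconnects. It is a bridge.

Yes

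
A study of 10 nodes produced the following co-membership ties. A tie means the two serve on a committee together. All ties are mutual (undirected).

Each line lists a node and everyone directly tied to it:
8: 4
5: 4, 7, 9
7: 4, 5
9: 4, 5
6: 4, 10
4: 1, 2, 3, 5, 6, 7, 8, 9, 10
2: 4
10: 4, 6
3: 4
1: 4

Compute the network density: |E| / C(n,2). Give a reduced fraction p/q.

4/15

There are 12 edges and 10 nodes, so the maximum possible is C(10,2) = 45.
Density = 12/45 = 4/15.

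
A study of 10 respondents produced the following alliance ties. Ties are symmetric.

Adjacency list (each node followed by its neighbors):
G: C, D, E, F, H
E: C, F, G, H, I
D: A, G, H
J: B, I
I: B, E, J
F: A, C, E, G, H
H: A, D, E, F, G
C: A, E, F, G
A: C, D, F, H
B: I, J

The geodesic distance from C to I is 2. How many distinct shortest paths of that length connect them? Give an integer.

1

The shortest distance is 2, and the only length-2 path is C–E–I. So there is exactly 1 shortest path.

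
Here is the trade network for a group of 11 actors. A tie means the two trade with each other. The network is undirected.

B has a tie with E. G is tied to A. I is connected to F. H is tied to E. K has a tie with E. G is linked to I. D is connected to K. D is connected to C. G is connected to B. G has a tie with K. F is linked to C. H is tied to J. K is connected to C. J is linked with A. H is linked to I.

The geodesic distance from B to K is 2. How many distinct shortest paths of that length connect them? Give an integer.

2

The shortest distance is 2. The length-2 paths are: B–E–K; B–G–K.
That gives 2 distinct shortest paths.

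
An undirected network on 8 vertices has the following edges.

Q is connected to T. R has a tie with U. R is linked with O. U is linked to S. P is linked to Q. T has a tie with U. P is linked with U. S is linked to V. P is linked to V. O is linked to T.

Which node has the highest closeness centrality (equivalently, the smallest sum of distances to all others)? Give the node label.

Farness (sum of distances to all others) for each node — O:16, P:12, Q:14, R:14, S:14, T:12, U:10, V:16.
The smallest farness is 10, for U, so U has the highest closeness.

U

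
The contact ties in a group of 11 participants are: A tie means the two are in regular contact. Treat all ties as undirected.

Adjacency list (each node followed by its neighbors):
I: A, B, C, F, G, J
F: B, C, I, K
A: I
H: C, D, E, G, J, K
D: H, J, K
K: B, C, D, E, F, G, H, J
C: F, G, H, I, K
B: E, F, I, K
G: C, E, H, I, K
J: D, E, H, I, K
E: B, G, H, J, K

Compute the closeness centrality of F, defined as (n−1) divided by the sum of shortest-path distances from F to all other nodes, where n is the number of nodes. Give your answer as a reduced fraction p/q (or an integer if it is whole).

5/8

Distances from F: A:2, B:1, C:1, D:2, E:2, G:2, H:2, I:1, J:2, K:1. Sum = 16.
n = 11, so closeness = 10/16 = 5/8.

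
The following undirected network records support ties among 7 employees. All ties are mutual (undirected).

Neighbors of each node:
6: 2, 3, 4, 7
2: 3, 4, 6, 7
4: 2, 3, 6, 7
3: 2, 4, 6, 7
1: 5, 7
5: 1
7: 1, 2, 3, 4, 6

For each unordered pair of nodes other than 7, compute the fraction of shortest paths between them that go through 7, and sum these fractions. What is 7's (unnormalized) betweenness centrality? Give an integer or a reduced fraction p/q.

8

Pairs whose geodesics pass through 7 — 3–1: 1; 3–5: 1; 6–1: 1; 6–5: 1; 2–1: 1; 2–5: 1; 4–1: 1; 4–5: 1.
All other pairs contribute 0.
Summing the contributions gives betweenness(7) = 8.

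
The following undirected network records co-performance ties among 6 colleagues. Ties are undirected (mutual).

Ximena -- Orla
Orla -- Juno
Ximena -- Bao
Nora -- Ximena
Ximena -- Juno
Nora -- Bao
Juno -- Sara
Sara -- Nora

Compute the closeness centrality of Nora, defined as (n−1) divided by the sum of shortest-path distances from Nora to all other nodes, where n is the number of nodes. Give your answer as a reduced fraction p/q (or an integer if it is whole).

5/7

Distances from Nora: Bao:1, Juno:2, Orla:2, Sara:1, Ximena:1. Sum = 7.
n = 6, so closeness = 5/7.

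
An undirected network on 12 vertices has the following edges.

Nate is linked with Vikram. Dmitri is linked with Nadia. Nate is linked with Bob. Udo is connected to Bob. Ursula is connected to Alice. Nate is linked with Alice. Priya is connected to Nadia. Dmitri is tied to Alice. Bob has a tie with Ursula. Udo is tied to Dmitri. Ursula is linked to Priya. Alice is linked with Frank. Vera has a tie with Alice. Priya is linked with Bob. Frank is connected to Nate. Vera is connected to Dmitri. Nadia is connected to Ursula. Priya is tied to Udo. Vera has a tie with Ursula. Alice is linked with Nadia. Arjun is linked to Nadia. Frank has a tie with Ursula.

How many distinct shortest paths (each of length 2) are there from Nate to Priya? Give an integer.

The shortest distance is 2, and the only length-2 path is Nate–Bob–Priya. So there is exactly 1 shortest path.

1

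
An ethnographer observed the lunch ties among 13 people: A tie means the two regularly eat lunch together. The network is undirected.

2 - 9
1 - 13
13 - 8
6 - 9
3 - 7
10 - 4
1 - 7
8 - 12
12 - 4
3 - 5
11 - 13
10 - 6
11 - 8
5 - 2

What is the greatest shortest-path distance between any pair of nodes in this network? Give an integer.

6

Eccentricity of each node (its greatest distance to any other): 1:6, 2:6, 3:6, 4:6, 5:6, 6:6, 7:6, 8:6, 9:6, 10:6, 11:6, 12:6, 13:6.
The maximum eccentricity is 6, realized for instance by the pair 2–8 via 2 – 5 – 3 – 7 – 1 – 13 – 8. So the diameter is 6.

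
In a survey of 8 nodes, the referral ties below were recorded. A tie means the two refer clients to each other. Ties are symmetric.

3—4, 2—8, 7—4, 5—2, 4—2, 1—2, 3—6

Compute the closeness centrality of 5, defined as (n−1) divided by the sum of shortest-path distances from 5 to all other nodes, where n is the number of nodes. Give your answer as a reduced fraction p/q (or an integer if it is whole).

7/17

Distances from 5: 1:2, 2:1, 3:3, 4:2, 6:4, 7:3, 8:2. Sum = 17.
n = 8, so closeness = 7/17.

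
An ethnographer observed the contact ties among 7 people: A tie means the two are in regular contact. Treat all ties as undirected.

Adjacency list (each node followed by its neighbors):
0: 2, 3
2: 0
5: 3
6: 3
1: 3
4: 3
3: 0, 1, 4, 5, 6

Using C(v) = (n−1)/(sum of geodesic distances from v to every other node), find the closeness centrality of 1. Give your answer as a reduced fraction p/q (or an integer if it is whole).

Distances from 1: 0:2, 2:3, 3:1, 4:2, 5:2, 6:2. Sum = 12.
n = 7, so closeness = 6/12 = 1/2.

1/2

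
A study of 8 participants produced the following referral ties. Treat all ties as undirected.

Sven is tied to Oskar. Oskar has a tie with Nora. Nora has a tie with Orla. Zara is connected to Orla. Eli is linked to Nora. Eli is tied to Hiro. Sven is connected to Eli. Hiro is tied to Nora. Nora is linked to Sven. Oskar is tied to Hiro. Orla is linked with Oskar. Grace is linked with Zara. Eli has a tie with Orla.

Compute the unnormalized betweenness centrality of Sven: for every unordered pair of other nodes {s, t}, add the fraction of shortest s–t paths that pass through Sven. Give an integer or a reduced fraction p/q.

Pairs whose geodesics pass through Sven — Oskar–Eli: 1/4.
All other pairs contribute 0.
Summing the contributions gives betweenness(Sven) = 1/4.

1/4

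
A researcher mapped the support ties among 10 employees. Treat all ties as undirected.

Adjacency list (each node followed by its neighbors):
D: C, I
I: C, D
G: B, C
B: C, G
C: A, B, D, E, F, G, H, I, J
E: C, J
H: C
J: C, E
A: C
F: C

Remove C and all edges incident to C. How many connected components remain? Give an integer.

Without C, the remaining ties split the others into: {A}; {B, G}; {E, J}; {D, I}; {H}; {F}.
That's 6 separate components.

6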